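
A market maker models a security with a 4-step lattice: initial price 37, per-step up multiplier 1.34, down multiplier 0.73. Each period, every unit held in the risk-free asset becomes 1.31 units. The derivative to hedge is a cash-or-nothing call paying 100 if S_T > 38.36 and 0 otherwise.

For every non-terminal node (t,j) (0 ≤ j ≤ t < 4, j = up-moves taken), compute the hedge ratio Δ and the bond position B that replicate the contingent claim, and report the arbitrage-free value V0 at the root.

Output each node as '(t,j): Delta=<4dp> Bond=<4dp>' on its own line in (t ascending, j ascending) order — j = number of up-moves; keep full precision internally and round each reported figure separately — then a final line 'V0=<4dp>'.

No-arbitrage ⇒ martingale measure with p* = (R−d)/(u−d) = 0.9508.
Payoff layer (t=4): V(4,0)=0.0000, V(4,1)=0.0000, V(4,2)=0.0000, V(4,3)=100.0000, V(4,4)=100.0000
  t=3,j=0: stock 14.3936 → up 19.2875 (V=0.0000), down 10.5073 (V=0.0000). Price 0.0000; hedge Δ=0.0000, bond B=0.0000.
  t=3,j=1: stock 26.4212 → up 35.4044 (V=0.0000), down 19.2875 (V=0.0000). Price 0.0000; hedge Δ=0.0000, bond B=0.0000.
  t=3,j=2: stock 48.4992 → up 64.9889 (V=100.0000), down 35.4044 (V=0.0000). Price 72.5817; hedge Δ=3.3802, bond B=-91.3528.
  t=3,j=3: stock 89.0258 → up 119.2946 (V=100.0000), down 64.9889 (V=100.0000). Price 76.3359; hedge Δ=0.0000, bond B=76.3359.
  t=2,j=0: stock 19.7173 → up 26.4212 (V=0.0000), down 14.3936 (V=0.0000). Price 0.0000; hedge Δ=0.0000, bond B=0.0000.
  t=2,j=1: stock 36.1934 → up 48.4992 (V=72.5817), down 26.4212 (V=0.0000). Price 52.6810; hedge Δ=3.2875, bond B=-66.3054.
  t=2,j=2: stock 66.4372 → up 89.0258 (V=76.3359), down 48.4992 (V=72.5817). Price 58.1307; hedge Δ=0.0926, bond B=51.9763.
  t=1,j=0: stock 27.0100 → up 36.1934 (V=52.6810), down 19.7173 (V=0.0000). Price 38.2367; hedge Δ=3.1974, bond B=-48.1255.
  t=1,j=1: stock 49.5800 → up 66.4372 (V=58.1307), down 36.1934 (V=52.6810). Price 44.1700; hedge Δ=0.1802, bond B=35.2360.
  t=0,j=0: stock 37.0000 → up 49.5800 (V=44.1700), down 27.0100 (V=38.2367). Price 33.4948; hedge Δ=0.2629, bond B=23.7681.
The time-0 hedge costs 33.4948, which is the no-arbitrage price.

(0,0): Delta=0.2629 Bond=23.7681
(1,0): Delta=3.1974 Bond=-48.1255
(1,1): Delta=0.1802 Bond=35.2360
(2,0): Delta=0.0000 Bond=0.0000
(2,1): Delta=3.2875 Bond=-66.3054
(2,2): Delta=0.0926 Bond=51.9763
(3,0): Delta=0.0000 Bond=0.0000
(3,1): Delta=0.0000 Bond=0.0000
(3,2): Delta=3.3802 Bond=-91.3528
(3,3): Delta=0.0000 Bond=76.3359
V0=33.4948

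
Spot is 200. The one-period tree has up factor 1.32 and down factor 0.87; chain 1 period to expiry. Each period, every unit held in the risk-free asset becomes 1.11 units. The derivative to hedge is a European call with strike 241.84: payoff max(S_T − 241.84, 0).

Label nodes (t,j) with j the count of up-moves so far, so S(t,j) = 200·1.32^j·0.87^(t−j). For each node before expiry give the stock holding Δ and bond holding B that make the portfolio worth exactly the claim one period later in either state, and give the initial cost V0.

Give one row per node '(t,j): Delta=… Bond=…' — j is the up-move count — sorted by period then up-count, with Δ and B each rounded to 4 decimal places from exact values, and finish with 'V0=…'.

(0,0): Delta=0.2462 Bond=-38.5970
V0=10.6474

Under the risk-neutral measure, an up-move has probability p* = (R−d)/(u−d) = 0.5333 and values discount at R = 1.11.
At expiry t=1: V(1,0)=0.0000, V(1,1)=22.1600
  t=0,j=0: stock 200.0000 → up 264.0000 (V=22.1600), down 174.0000 (V=0.0000). Price 10.6474; hedge Δ=0.2462, bond B=-38.5970.
Check: Δ(0,0)·S0 + B(0,0) = 10.6474 = V0.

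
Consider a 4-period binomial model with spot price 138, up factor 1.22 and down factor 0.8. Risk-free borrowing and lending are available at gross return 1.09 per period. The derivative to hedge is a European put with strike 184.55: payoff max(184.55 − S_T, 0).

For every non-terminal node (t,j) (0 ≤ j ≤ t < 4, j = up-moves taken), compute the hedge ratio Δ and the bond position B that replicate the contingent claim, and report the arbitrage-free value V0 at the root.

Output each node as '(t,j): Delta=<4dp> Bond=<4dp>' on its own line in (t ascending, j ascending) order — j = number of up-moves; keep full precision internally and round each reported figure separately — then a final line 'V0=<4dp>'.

(0,0): Delta=-0.4445 Bond=78.1917
(1,0): Delta=-0.8622 Bond=131.3432
(1,1): Delta=-0.3217 Bond=64.5570
(2,0): Delta=-1.0000 Bond=155.3320
(2,1): Delta=-0.8217 Bond=137.7095
(2,2): Delta=-0.1748 Bond=40.1792
(3,0): Delta=-1.0000 Bond=169.3119
(3,1): Delta=-1.0000 Bond=169.3119
(3,2): Delta=-0.7693 Bond=141.4926
(3,3): Delta=0.0000 Bond=0.0000
V0=16.8470

Since d<R<u, set p* = (R−d)/(u−d) = 0.6905; price each node as the discounted p*-expectation of its children.
Terminal payoffs: V(4,0)=128.0252, V(4,1)=98.3497, V(4,2)=53.0945, V(4,3)=0.0000, V(4,4)=0.0000
  t=3,j=0: stock 70.6560 → up 86.2003 (V=98.3497), down 56.5248 (V=128.0252). Price 98.6559; hedge Δ=-1.0000, bond B=169.3119.
  t=3,j=1: stock 107.7504 → up 131.4555 (V=53.0945), down 86.2003 (V=98.3497). Price 61.5615; hedge Δ=-1.0000, bond B=169.3119.
  t=3,j=2: stock 164.3194 → up 200.4696 (V=0.0000), down 131.4555 (V=53.0945). Price 15.0771; hedge Δ=-0.7693, bond B=141.4926.
  t=3,j=3: stock 250.5870 → up 305.7162 (V=0.0000), down 200.4696 (V=0.0000). Price 0.0000; hedge Δ=0.0000, bond B=0.0000.
  t=2,j=0: stock 88.3200 → up 107.7504 (V=61.5615), down 70.6560 (V=98.6559). Price 67.0120; hedge Δ=-1.0000, bond B=155.3320.
  t=2,j=1: stock 134.6880 → up 164.3194 (V=15.0771), down 107.7504 (V=61.5615). Price 27.0322; hedge Δ=-0.8217, bond B=137.7095.
  t=2,j=2: stock 205.3992 → up 250.5870 (V=0.0000), down 164.3194 (V=15.0771). Price 4.2814; hedge Δ=-0.1748, bond B=40.1792.
  t=1,j=0: stock 110.4000 → up 134.6880 (V=27.0322), down 88.3200 (V=67.0120). Price 36.1531; hedge Δ=-0.8622, bond B=131.3432.
  t=1,j=1: stock 168.3600 → up 205.3992 (V=4.2814), down 134.6880 (V=27.0322). Price 10.3884; hedge Δ=-0.3217, bond B=64.5570.
  t=0,j=0: stock 138.0000 → up 168.3600 (V=10.3884), down 110.4000 (V=36.1531). Price 16.8470; hedge Δ=-0.4445, bond B=78.1917.
Each (Δ,B) replicates both successor values, so the strategy is self-financing and V0 is arbitrage-free.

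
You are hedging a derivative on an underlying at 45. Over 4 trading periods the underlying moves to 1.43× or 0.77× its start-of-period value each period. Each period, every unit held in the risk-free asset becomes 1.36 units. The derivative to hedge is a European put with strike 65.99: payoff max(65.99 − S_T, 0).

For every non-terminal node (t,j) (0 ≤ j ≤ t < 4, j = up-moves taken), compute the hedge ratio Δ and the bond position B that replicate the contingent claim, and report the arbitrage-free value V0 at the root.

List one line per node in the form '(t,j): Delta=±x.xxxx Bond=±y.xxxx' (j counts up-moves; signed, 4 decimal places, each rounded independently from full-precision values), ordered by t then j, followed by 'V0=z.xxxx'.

Risk-neutral probability p* = (R−d)/(u−d) = (1.36−0.77)/(1.43−0.77) = 0.8939.
Terminal payoffs: V(4,0)=50.1711, V(4,1)=36.6121, V(4,2)=11.4310, V(4,3)=0.0000, V(4,4)=0.0000
Node (3,0) S=20.5440: V=(p*·36.6121+(1−p*)·50.1711)/1.36=27.9781; Δ=(36.6121−50.1711)/(29.3779−15.8189)=-1.0000; B=V−Δ·S=48.5221
Node (3,1) S=38.1531: V=(p*·11.4310+(1−p*)·36.6121)/1.36=10.3689; Δ=(11.4310−36.6121)/(54.5590−29.3779)=-1.0000; B=V−Δ·S=48.5221
Node (3,2) S=70.8558: V=(p*·0.0000+(1−p*)·11.4310)/1.36=0.8915; Δ=(0.0000−11.4310)/(101.3238−54.5590)=-0.2444; B=V−Δ·S=18.2112
Node (3,3) S=131.5893: V=(p*·0.0000+(1−p*)·0.0000)/1.36=0.0000; Δ=(0.0000−0.0000)/(188.1727−101.3238)=0.0000; B=V−Δ·S=0.0000
Node (2,0) S=26.6805: V=(p*·10.3689+(1−p*)·27.9781)/1.36=8.9975; Δ=(10.3689−27.9781)/(38.1531−20.5440)=-1.0000; B=V−Δ·S=35.6780
Node (2,1) S=49.5495: V=(p*·0.8915+(1−p*)·10.3689)/1.36=1.3946; Δ=(0.8915−10.3689)/(70.8558−38.1531)=-0.2898; B=V−Δ·S=15.7544
Node (2,2) S=92.0205: V=(p*·0.0000+(1−p*)·0.8915)/1.36=0.0695; Δ=(0.0000−0.8915)/(131.5893−70.8558)=-0.0147; B=V−Δ·S=1.4202
Node (1,0) S=34.6500: V=(p*·1.3946+(1−p*)·8.9975)/1.36=1.6184; Δ=(1.3946−8.9975)/(49.5495−26.6805)=-0.3325; B=V−Δ·S=13.1379
Node (1,1) S=64.3500: V=(p*·0.0695+(1−p*)·1.3946)/1.36=0.1545; Δ=(0.0695−1.3946)/(92.0205−49.5495)=-0.0312; B=V−Δ·S=2.1621
Node (0,0) S=45.0000: V=(p*·0.1545+(1−p*)·1.6184)/1.36=0.2277; Δ=(0.1545−1.6184)/(64.3500−34.6500)=-0.0493; B=V−Δ·S=2.4458
Each (Δ,B) replicates both successor values, so the strategy is self-financing and V0 is arbitrage-free.

(0,0): Delta=-0.0493 Bond=2.4458
(1,0): Delta=-0.3325 Bond=13.1379
(1,1): Delta=-0.0312 Bond=2.1621
(2,0): Delta=-1.0000 Bond=35.6780
(2,1): Delta=-0.2898 Bond=15.7544
(2,2): Delta=-0.0147 Bond=1.4202
(3,0): Delta=-1.0000 Bond=48.5221
(3,1): Delta=-1.0000 Bond=48.5221
(3,2): Delta=-0.2444 Bond=18.2112
(3,3): Delta=0.0000 Bond=0.0000
V0=0.2277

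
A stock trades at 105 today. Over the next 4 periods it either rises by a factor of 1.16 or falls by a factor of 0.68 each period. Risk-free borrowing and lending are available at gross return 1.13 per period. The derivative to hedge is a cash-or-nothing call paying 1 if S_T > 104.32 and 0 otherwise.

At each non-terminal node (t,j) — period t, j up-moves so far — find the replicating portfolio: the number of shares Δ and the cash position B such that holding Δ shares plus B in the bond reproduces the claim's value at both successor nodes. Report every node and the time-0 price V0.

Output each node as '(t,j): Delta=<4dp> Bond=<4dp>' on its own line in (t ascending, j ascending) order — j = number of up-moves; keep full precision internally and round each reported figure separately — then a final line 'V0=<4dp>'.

Under the risk-neutral measure, an up-move has probability p* = (R−d)/(u−d) = 0.9375 and values discount at R = 1.13.
Payoff layer (t=4): V(4,0)=0.0000, V(4,1)=0.0000, V(4,2)=0.0000, V(4,3)=1.0000, V(4,4)=1.0000
Node (3,0) S=33.0154: V=(p*·0.0000+(1−p*)·0.0000)/1.13=0.0000; Δ=(0.0000−0.0000)/(38.2978−22.4504)=0.0000; B=V−Δ·S=0.0000
Node (3,1) S=56.3203: V=(p*·0.0000+(1−p*)·0.0000)/1.13=0.0000; Δ=(0.0000−0.0000)/(65.3316−38.2978)=0.0000; B=V−Δ·S=0.0000
Node (3,2) S=96.0758: V=(p*·1.0000+(1−p*)·0.0000)/1.13=0.8296; Δ=(1.0000−0.0000)/(111.4480−65.3316)=0.0217; B=V−Δ·S=-1.2537
Node (3,3) S=163.8941: V=(p*·1.0000+(1−p*)·1.0000)/1.13=0.8850; Δ=(1.0000−1.0000)/(190.1171−111.4480)=0.0000; B=V−Δ·S=0.8850
Node (2,0) S=48.5520: V=(p*·0.0000+(1−p*)·0.0000)/1.13=0.0000; Δ=(0.0000−0.0000)/(56.3203−33.0154)=0.0000; B=V−Δ·S=0.0000
Node (2,1) S=82.8240: V=(p*·0.8296+(1−p*)·0.0000)/1.13=0.6883; Δ=(0.8296−0.0000)/(96.0758−56.3203)=0.0209; B=V−Δ·S=-1.0401
Node (2,2) S=141.2880: V=(p*·0.8850+(1−p*)·0.8296)/1.13=0.7801; Δ=(0.8850−0.8296)/(163.8941−96.0758)=0.0008; B=V−Δ·S=0.6649
Node (1,0) S=71.4000: V=(p*·0.6883+(1−p*)·0.0000)/1.13=0.5711; Δ=(0.6883−0.0000)/(82.8240−48.5520)=0.0201; B=V−Δ·S=-0.8629
Node (1,1) S=121.8000: V=(p*·0.7801+(1−p*)·0.6883)/1.13=0.6853; Δ=(0.7801−0.6883)/(141.2880−82.8240)=0.0016; B=V−Δ·S=0.4941
Node (0,0) S=105.0000: V=(p*·0.6853+(1−p*)·0.5711)/1.13=0.6001; Δ=(0.6853−0.5711)/(121.8000−71.4000)=0.0023; B=V−Δ·S=0.3622
Each (Δ,B) replicates both successor values, so the strategy is self-financing and V0 is arbitrage-free.

(0,0): Delta=0.0023 Bond=0.3622
(1,0): Delta=0.0201 Bond=-0.8629
(1,1): Delta=0.0016 Bond=0.4941
(2,0): Delta=0.0000 Bond=0.0000
(2,1): Delta=0.0209 Bond=-1.0401
(2,2): Delta=0.0008 Bond=0.6649
(3,0): Delta=0.0000 Bond=0.0000
(3,1): Delta=0.0000 Bond=0.0000
(3,2): Delta=0.0217 Bond=-1.2537
(3,3): Delta=0.0000 Bond=0.8850
V0=0.6001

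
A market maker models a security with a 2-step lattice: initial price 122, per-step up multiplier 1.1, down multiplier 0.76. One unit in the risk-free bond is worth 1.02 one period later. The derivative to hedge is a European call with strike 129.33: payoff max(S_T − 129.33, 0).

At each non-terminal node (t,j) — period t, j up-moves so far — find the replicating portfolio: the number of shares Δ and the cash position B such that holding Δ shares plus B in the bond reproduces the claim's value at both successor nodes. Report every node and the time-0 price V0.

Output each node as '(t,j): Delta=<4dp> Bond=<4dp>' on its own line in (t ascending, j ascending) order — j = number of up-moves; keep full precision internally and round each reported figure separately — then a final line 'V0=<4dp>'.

Risk-neutral probability p* = (R−d)/(u−d) = (1.02−0.76)/(1.1−0.76) = 0.7647.
Payoff layer (t=2): V(2,0)=0.0000, V(2,1)=0.0000, V(2,2)=18.2900
(1,0): S=92.7200. Δ = (V_up−V_dn)/(S_up−S_dn) = (0.0000−0.0000)/(101.9920−70.4672) = 0.0000. V = [p*·0.0000 + (1−p*)·0.0000]/1.02 = 0.0000. B = V − Δ·S = 0.0000.
(1,1): S=134.2000. Δ = (V_up−V_dn)/(S_up−S_dn) = (18.2900−0.0000)/(147.6200−101.9920) = 0.4009. V = [p*·18.2900 + (1−p*)·0.0000]/1.02 = 13.7122. B = V − Δ·S = -40.0819.
(0,0): S=122.0000. Δ = (V_up−V_dn)/(S_up−S_dn) = (13.7122−0.0000)/(134.2000−92.7200) = 0.3306. V = [p*·13.7122 + (1−p*)·0.0000]/1.02 = 10.2802. B = V − Δ·S = -30.0499.
Root portfolio cost Δ·122+B reproduces V0=10.2802.

(0,0): Delta=0.3306 Bond=-30.0499
(1,0): Delta=0.0000 Bond=0.0000
(1,1): Delta=0.4009 Bond=-40.0819
V0=10.2802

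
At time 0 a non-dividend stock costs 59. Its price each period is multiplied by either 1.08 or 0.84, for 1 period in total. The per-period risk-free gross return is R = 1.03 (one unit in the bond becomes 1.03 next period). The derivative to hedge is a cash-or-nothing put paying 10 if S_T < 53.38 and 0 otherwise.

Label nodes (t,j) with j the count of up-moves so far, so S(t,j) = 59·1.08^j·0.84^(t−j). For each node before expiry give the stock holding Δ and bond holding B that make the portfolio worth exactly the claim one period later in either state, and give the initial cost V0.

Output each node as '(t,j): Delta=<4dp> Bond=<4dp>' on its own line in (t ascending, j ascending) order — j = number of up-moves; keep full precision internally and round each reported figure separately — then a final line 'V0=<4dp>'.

Under the risk-neutral measure, an up-move has probability p* = (R−d)/(u−d) = 0.7917 and values discount at R = 1.03.
Terminal payoffs: V(1,0)=10.0000, V(1,1)=0.0000
  t=0,j=0: stock 59.0000 → up 63.7200 (V=0.0000), down 49.5600 (V=10.0000). Price 2.0227; hedge Δ=-0.7062, bond B=43.6893.
Root portfolio cost Δ·59+B reproduces V0=2.0227.

(0,0): Delta=-0.7062 Bond=43.6893
V0=2.0227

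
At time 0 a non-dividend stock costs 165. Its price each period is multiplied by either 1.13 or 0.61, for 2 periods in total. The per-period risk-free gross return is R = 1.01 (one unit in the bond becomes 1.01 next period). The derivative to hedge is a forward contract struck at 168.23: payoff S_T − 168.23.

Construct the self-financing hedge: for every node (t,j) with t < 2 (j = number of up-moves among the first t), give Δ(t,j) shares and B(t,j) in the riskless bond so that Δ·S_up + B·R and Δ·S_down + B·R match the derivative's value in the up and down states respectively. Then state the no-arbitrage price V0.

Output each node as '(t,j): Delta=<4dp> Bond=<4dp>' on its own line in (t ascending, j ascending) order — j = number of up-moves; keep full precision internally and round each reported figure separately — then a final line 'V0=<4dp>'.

(0,0): Delta=1.0000 Bond=-164.9152
(1,0): Delta=1.0000 Bond=-166.5644
(1,1): Delta=1.0000 Bond=-166.5644
V0=0.0848

Under the risk-neutral measure, an up-move has probability p* = (R−d)/(u−d) = 0.7692 and values discount at R = 1.01.
Payoff layer (t=2): V(2,0)=-106.8335, V(2,1)=-54.4955, V(2,2)=42.4585
  t=1,j=0: stock 100.6500 → up 113.7345 (V=-54.4955), down 61.3965 (V=-106.8335). Price -65.9144; hedge Δ=1.0000, bond B=-166.5644.
  t=1,j=1: stock 186.4500 → up 210.6885 (V=42.4585), down 113.7345 (V=-54.4955). Price 19.8856; hedge Δ=1.0000, bond B=-166.5644.
  t=0,j=0: stock 165.0000 → up 186.4500 (V=19.8856), down 100.6500 (V=-65.9144). Price 0.0848; hedge Δ=1.0000, bond B=-164.9152.
Check: Δ(0,0)·S0 + B(0,0) = 0.0848 = V0.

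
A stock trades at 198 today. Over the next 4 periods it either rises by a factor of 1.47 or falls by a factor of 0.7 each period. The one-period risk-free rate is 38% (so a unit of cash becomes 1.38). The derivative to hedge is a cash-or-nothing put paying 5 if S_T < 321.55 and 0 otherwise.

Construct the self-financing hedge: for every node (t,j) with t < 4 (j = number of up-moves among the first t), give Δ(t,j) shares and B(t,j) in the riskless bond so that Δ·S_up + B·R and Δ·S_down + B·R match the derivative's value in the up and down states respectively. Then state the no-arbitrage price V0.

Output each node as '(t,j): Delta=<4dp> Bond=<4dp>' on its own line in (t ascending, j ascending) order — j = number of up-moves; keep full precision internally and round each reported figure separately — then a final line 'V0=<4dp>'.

(0,0): Delta=-0.0034 Bond=0.7719
(1,0): Delta=-0.0192 Bond=3.2514
(1,1): Delta=-0.0024 Bond=0.7758
(2,0): Delta=0.0000 Bond=2.6255
(2,1): Delta=-0.0204 Bond=4.7333
(2,2): Delta=-0.0013 Bond=0.5859
(3,0): Delta=0.0000 Bond=3.6232
(3,1): Delta=0.0000 Bond=3.6232
(3,2): Delta=-0.0217 Bond=6.9170
(3,3): Delta=0.0000 Bond=0.0000
V0=0.0962

The replicating-portfolio and risk-neutral prices coincide; use p* = (1.38−0.7)/(1.47−0.7) = 0.8831 for the latter.
Terminal values V(4,·): V(4,0)=5.0000, V(4,1)=5.0000, V(4,2)=5.0000, V(4,3)=0.0000, V(4,4)=0.0000
  t=3,j=0: stock 67.9140 → up 99.8336 (V=5.0000), down 47.5398 (V=5.0000). Price 3.6232; hedge Δ=0.0000, bond B=3.6232.
  t=3,j=1: stock 142.6194 → up 209.6505 (V=5.0000), down 99.8336 (V=5.0000). Price 3.6232; hedge Δ=0.0000, bond B=3.6232.
  t=3,j=2: stock 299.5007 → up 440.2661 (V=0.0000), down 209.6505 (V=5.0000). Price 0.4235; hedge Δ=-0.0217, bond B=6.9170.
  t=3,j=3: stock 628.9516 → up 924.5588 (V=0.0000), down 440.2661 (V=0.0000). Price 0.0000; hedge Δ=0.0000, bond B=0.0000.
  t=2,j=0: stock 97.0200 → up 142.6194 (V=3.6232), down 67.9140 (V=3.6232). Price 2.6255; hedge Δ=0.0000, bond B=2.6255.
  t=2,j=1: stock 203.7420 → up 299.5007 (V=0.4235), down 142.6194 (V=3.6232). Price 0.5779; hedge Δ=-0.0204, bond B=4.7333.
  t=2,j=2: stock 427.8582 → up 628.9516 (V=0.0000), down 299.5007 (V=0.4235). Price 0.0359; hedge Δ=-0.0013, bond B=0.5859.
  t=1,j=0: stock 138.6000 → up 203.7420 (V=0.5779), down 97.0200 (V=2.6255). Price 0.5922; hedge Δ=-0.0192, bond B=3.2514.
  t=1,j=1: stock 291.0600 → up 427.8582 (V=0.0359), down 203.7420 (V=0.5779). Price 0.0719; hedge Δ=-0.0024, bond B=0.7758.
  t=0,j=0: stock 198.0000 → up 291.0600 (V=0.0719), down 138.6000 (V=0.5922). Price 0.0962; hedge Δ=-0.0034, bond B=0.7719.
Root portfolio cost Δ·198+B reproduces V0=0.0962.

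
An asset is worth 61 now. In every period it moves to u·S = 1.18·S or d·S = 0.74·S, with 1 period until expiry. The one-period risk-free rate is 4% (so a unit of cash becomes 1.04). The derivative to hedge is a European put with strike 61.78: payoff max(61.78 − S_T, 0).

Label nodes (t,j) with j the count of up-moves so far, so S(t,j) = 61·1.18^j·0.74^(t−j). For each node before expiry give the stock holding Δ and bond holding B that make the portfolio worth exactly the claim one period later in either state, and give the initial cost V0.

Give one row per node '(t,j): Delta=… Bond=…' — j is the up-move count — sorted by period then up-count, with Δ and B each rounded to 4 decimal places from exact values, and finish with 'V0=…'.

(0,0): Delta=-0.6200 Bond=42.9091
V0=5.0909

Since d<R<u, set p* = (R−d)/(u−d) = 0.6818; price each node as the discounted p*-expectation of its children.
At expiry t=1: V(1,0)=16.6400, V(1,1)=0.0000
(0,0): S=61.0000. Δ = (V_up−V_dn)/(S_up−S_dn) = (0.0000−16.6400)/(71.9800−45.1400) = -0.6200. V = [p*·0.0000 + (1−p*)·16.6400]/1.04 = 5.0909. B = V − Δ·S = 42.9091.
Self-financing check: at every node Δ·S+B equals the discounted successor values.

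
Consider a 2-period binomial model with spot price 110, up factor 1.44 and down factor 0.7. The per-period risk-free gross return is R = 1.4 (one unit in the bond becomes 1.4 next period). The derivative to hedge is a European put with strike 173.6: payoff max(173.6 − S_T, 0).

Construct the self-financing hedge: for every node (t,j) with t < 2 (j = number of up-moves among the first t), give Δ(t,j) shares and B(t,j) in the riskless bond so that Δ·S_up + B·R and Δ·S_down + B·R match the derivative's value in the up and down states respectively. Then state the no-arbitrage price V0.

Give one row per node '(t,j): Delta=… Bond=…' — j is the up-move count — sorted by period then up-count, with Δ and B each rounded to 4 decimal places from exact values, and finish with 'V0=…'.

(0,0): Delta=-0.5476 Bond=63.6920
(1,0): Delta=-1.0000 Bond=124.0000
(1,1): Delta=-0.5351 Bond=87.1784
V0=3.4509

No-arbitrage ⇒ martingale measure with p* = (R−d)/(u−d) = 0.9459.
Terminal payoffs: V(2,0)=119.7000, V(2,1)=62.7200, V(2,2)=0.0000
  t=1,j=0: stock 77.0000 → up 110.8800 (V=62.7200), down 53.9000 (V=119.7000). Price 47.0000; hedge Δ=-1.0000, bond B=124.0000.
  t=1,j=1: stock 158.4000 → up 228.0960 (V=0.0000), down 110.8800 (V=62.7200). Price 2.4216; hedge Δ=-0.5351, bond B=87.1784.
  t=0,j=0: stock 110.0000 → up 158.4000 (V=2.4216), down 77.0000 (V=47.0000). Price 3.4509; hedge Δ=-0.5476, bond B=63.6920.
Root portfolio cost Δ·110+B reproduces V0=3.4509.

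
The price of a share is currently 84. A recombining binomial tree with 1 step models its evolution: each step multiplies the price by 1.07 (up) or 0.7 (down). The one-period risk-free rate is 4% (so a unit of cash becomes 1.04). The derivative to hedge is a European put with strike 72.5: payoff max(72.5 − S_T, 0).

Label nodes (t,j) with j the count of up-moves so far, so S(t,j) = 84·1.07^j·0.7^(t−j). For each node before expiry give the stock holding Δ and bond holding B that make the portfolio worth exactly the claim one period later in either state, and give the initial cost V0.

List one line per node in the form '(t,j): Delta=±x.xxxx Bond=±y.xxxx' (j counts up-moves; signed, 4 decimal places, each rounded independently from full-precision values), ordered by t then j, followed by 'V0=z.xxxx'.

(0,0): Delta=-0.4408 Bond=38.0951
V0=1.0681

Risk-neutral probability p* = (R−d)/(u−d) = (1.04−0.7)/(1.07−0.7) = 0.9189.
Terminal payoffs: V(1,0)=13.7000, V(1,1)=0.0000
(0,0): S=84.0000. Δ = (V_up−V_dn)/(S_up−S_dn) = (0.0000−13.7000)/(89.8800−58.8000) = -0.4408. V = [p*·0.0000 + (1−p*)·13.7000]/1.04 = 1.0681. B = V − Δ·S = 38.0951.
Self-financing check: at every node Δ·S+B equals the discounted successor values.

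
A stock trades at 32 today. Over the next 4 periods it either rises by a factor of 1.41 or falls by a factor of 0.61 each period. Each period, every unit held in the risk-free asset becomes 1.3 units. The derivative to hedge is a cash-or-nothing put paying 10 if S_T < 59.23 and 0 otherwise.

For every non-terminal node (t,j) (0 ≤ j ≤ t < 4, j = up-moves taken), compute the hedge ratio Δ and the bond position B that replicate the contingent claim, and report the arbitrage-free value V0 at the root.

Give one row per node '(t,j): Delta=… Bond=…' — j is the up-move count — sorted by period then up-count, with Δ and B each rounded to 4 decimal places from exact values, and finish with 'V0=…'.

(0,0): Delta=-0.1141 Bond=5.2142
(1,0): Delta=0.0000 Bond=4.5517
(1,1): Delta=-0.1219 Bond=7.1335
(2,0): Delta=0.0000 Bond=5.9172
(2,1): Delta=0.0000 Bond=5.9172
(2,2): Delta=-0.1304 Bond=9.8086
(3,0): Delta=0.0000 Bond=7.6923
(3,1): Delta=0.0000 Bond=7.6923
(3,2): Delta=0.0000 Bond=7.6923
(3,3): Delta=-0.1393 Bond=13.5577
V0=1.5637

Under the risk-neutral measure, an up-move has probability p* = (R−d)/(u−d) = 0.8625 and values discount at R = 1.3.
At expiry t=4: V(4,0)=10.0000, V(4,1)=10.0000, V(4,2)=10.0000, V(4,3)=10.0000, V(4,4)=0.0000
  t=3,j=0: stock 7.2634 → up 10.2414 (V=10.0000), down 4.4307 (V=10.0000). Price 7.6923; hedge Δ=0.0000, bond B=7.6923.
  t=3,j=1: stock 16.7892 → up 23.6727 (V=10.0000), down 10.2414 (V=10.0000). Price 7.6923; hedge Δ=0.0000, bond B=7.6923.
  t=3,j=2: stock 38.8077 → up 54.7189 (V=10.0000), down 23.6727 (V=10.0000). Price 7.6923; hedge Δ=0.0000, bond B=7.6923.
  t=3,j=3: stock 89.7031 → up 126.4813 (V=0.0000), down 54.7189 (V=10.0000). Price 1.0577; hedge Δ=-0.1393, bond B=13.5577.
  t=2,j=0: stock 11.9072 → up 16.7892 (V=7.6923), down 7.2634 (V=7.6923). Price 5.9172; hedge Δ=0.0000, bond B=5.9172.
  t=2,j=1: stock 27.5232 → up 38.8077 (V=7.6923), down 16.7892 (V=7.6923). Price 5.9172; hedge Δ=0.0000, bond B=5.9172.
  t=2,j=2: stock 63.6192 → up 89.7031 (V=1.0577), down 38.8077 (V=7.6923). Price 1.5153; hedge Δ=-0.1304, bond B=9.8086.
  t=1,j=0: stock 19.5200 → up 27.5232 (V=5.9172), down 11.9072 (V=5.9172). Price 4.5517; hedge Δ=0.0000, bond B=4.5517.
  t=1,j=1: stock 45.1200 → up 63.6192 (V=1.5153), down 27.5232 (V=5.9172). Price 1.6312; hedge Δ=-0.1219, bond B=7.1335.
  t=0,j=0: stock 32.0000 → up 45.1200 (V=1.6312), down 19.5200 (V=4.5517). Price 1.5637; hedge Δ=-0.1141, bond B=5.2142.
Self-financing check: at every node Δ·S+B equals the discounted successor values.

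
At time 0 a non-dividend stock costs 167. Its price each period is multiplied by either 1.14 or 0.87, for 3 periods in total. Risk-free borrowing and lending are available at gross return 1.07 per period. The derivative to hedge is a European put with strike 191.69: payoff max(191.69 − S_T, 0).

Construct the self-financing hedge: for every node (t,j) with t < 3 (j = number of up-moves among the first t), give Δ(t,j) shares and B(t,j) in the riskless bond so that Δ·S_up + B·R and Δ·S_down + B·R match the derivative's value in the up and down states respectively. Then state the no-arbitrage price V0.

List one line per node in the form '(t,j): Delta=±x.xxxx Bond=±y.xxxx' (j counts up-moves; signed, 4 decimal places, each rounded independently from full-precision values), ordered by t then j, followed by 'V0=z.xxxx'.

Under the risk-neutral measure, an up-move has probability p* = (R−d)/(u−d) = 0.7407 and values discount at R = 1.07.
At expiry t=3: V(3,0)=81.7200, V(3,1)=47.5914, V(3,2)=2.8711, V(3,3)=0.0000
Node (2,0) S=126.4023: V=(p*·47.5914+(1−p*)·81.7200)/1.07=52.7472; Δ=(47.5914−81.7200)/(144.0986−109.9700)=-1.0000; B=V−Δ·S=179.1495
Node (2,1) S=165.6306: V=(p*·2.8711+(1−p*)·47.5914)/1.07=13.5189; Δ=(2.8711−47.5914)/(188.8189−144.0986)=-1.0000; B=V−Δ·S=179.1495
Node (2,2) S=217.0332: V=(p*·0.0000+(1−p*)·2.8711)/1.07=0.6957; Δ=(0.0000−2.8711)/(247.4178−188.8189)=-0.0490; B=V−Δ·S=11.3294
Node (1,0) S=145.2900: V=(p*·13.5189+(1−p*)·52.7472)/1.07=22.1395; Δ=(13.5189−52.7472)/(165.6306−126.4023)=-1.0000; B=V−Δ·S=167.4295
Node (1,1) S=190.3800: V=(p*·0.6957+(1−p*)·13.5189)/1.07=3.7572; Δ=(0.6957−13.5189)/(217.0332−165.6306)=-0.2495; B=V−Δ·S=51.2508
Node (0,0) S=167.0000: V=(p*·3.7572+(1−p*)·22.1395)/1.07=7.9654; Δ=(3.7572−22.1395)/(190.3800−145.2900)=-0.4077; B=V−Δ·S=76.0478
Each (Δ,B) replicates both successor values, so the strategy is self-financing and V0 is arbitrage-free.

(0,0): Delta=-0.4077 Bond=76.0478
(1,0): Delta=-1.0000 Bond=167.4295
(1,1): Delta=-0.2495 Bond=51.2508
(2,0): Delta=-1.0000 Bond=179.1495
(2,1): Delta=-1.0000 Bond=179.1495
(2,2): Delta=-0.0490 Bond=11.3294
V0=7.9654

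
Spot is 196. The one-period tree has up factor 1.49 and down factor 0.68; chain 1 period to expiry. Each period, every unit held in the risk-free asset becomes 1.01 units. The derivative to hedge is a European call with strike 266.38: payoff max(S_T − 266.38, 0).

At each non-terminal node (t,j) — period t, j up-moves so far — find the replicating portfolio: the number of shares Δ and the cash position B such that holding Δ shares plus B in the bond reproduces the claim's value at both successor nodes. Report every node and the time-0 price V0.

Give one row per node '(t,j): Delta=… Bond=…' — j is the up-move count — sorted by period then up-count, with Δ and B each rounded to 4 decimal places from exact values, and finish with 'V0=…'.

Risk-neutral probability p* = (R−d)/(u−d) = (1.01−0.68)/(1.49−0.68) = 0.4074.
Terminal values V(1,·): V(1,0)=0.0000, V(1,1)=25.6600
  t=0,j=0: stock 196.0000 → up 292.0400 (V=25.6600), down 133.2800 (V=0.0000). Price 10.3506; hedge Δ=0.1616, bond B=-21.3284.
Each (Δ,B) replicates both successor values, so the strategy is self-financing and V0 is arbitrage-free.

(0,0): Delta=0.1616 Bond=-21.3284
V0=10.3506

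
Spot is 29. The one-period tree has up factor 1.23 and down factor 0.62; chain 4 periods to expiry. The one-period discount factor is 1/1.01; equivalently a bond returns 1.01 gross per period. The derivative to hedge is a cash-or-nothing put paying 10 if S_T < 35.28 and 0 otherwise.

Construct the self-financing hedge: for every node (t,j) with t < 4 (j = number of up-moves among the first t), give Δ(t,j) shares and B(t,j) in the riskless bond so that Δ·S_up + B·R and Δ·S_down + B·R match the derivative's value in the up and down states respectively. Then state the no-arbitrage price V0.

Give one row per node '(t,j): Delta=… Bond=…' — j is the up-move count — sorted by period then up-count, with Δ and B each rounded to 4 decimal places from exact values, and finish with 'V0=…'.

(0,0): Delta=-0.1434 Bond=12.1624
(1,0): Delta=0.0000 Bond=9.7059
(1,1): Delta=-0.1842 Bond=13.7383
(2,0): Delta=0.0000 Bond=9.8030
(2,1): Delta=0.0000 Bond=9.8030
(2,2): Delta=-0.2365 Bond=16.1732
(3,0): Delta=0.0000 Bond=9.9010
(3,1): Delta=0.0000 Bond=9.9010
(3,2): Delta=0.0000 Bond=9.9010
(3,3): Delta=-0.3038 Bond=19.9643
V0=8.0041

No-arbitrage ⇒ martingale measure with p* = (R−d)/(u−d) = 0.6393.
Terminal values V(4,·): V(4,0)=10.0000, V(4,1)=10.0000, V(4,2)=10.0000, V(4,3)=10.0000, V(4,4)=0.0000
(3,0): S=6.9115. Δ = (V_up−V_dn)/(S_up−S_dn) = (10.0000−10.0000)/(8.5012−4.2851) = 0.0000. V = [p*·10.0000 + (1−p*)·10.0000]/1.01 = 9.9010. B = V − Δ·S = 9.9010.
(3,1): S=13.7115. Δ = (V_up−V_dn)/(S_up−S_dn) = (10.0000−10.0000)/(16.8652−8.5012) = 0.0000. V = [p*·10.0000 + (1−p*)·10.0000]/1.01 = 9.9010. B = V − Δ·S = 9.9010.
(3,2): S=27.2019. Δ = (V_up−V_dn)/(S_up−S_dn) = (10.0000−10.0000)/(33.4584−16.8652) = 0.0000. V = [p*·10.0000 + (1−p*)·10.0000]/1.01 = 9.9010. B = V − Δ·S = 9.9010.
(3,3): S=53.9651. Δ = (V_up−V_dn)/(S_up−S_dn) = (0.0000−10.0000)/(66.3771−33.4584) = -0.3038. V = [p*·0.0000 + (1−p*)·10.0000]/1.01 = 3.5708. B = V − Δ·S = 19.9643.
(2,0): S=11.1476. Δ = (V_up−V_dn)/(S_up−S_dn) = (9.9010−9.9010)/(13.7115−6.9115) = 0.0000. V = [p*·9.9010 + (1−p*)·9.9010]/1.01 = 9.8030. B = V − Δ·S = 9.8030.
(2,1): S=22.1154. Δ = (V_up−V_dn)/(S_up−S_dn) = (9.9010−9.9010)/(27.2019−13.7115) = 0.0000. V = [p*·9.9010 + (1−p*)·9.9010]/1.01 = 9.8030. B = V − Δ·S = 9.8030.
(2,2): S=43.8741. Δ = (V_up−V_dn)/(S_up−S_dn) = (3.5708−9.9010)/(53.9651−27.2019) = -0.2365. V = [p*·3.5708 + (1−p*)·9.9010]/1.01 = 5.7959. B = V − Δ·S = 16.1732.
(1,0): S=17.9800. Δ = (V_up−V_dn)/(S_up−S_dn) = (9.8030−9.8030)/(22.1154−11.1476) = 0.0000. V = [p*·9.8030 + (1−p*)·9.8030]/1.01 = 9.7059. B = V − Δ·S = 9.7059.
(1,1): S=35.6700. Δ = (V_up−V_dn)/(S_up−S_dn) = (5.7959−9.8030)/(43.8741−22.1154) = -0.1842. V = [p*·5.7959 + (1−p*)·9.8030]/1.01 = 7.1694. B = V − Δ·S = 13.7383.
(0,0): S=29.0000. Δ = (V_up−V_dn)/(S_up−S_dn) = (7.1694−9.7059)/(35.6700−17.9800) = -0.1434. V = [p*·7.1694 + (1−p*)·9.7059]/1.01 = 8.0041. B = V − Δ·S = 12.1624.
Each (Δ,B) replicates both successor values, so the strategy is self-financing and V0 is arbitrage-free.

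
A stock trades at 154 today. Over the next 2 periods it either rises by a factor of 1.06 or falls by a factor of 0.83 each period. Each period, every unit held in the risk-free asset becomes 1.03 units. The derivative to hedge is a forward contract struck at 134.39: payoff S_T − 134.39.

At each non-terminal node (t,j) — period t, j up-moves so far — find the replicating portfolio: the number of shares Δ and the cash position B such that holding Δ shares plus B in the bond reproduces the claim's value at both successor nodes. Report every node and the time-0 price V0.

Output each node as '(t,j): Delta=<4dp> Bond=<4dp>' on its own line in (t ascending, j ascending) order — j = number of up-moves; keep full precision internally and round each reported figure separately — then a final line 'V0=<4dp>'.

Since d<R<u, set p* = (R−d)/(u−d) = 0.8696; price each node as the discounted p*-expectation of its children.
Terminal payoffs: V(2,0)=-28.2994, V(2,1)=1.0992, V(2,2)=38.6444
Node (1,0) S=127.8200: V=(p*·1.0992+(1−p*)·-28.2994)/1.03=-2.6557; Δ=(1.0992−-28.2994)/(135.4892−106.0906)=1.0000; B=V−Δ·S=-130.4757
Node (1,1) S=163.2400: V=(p*·38.6444+(1−p*)·1.0992)/1.03=32.7643; Δ=(38.6444−1.0992)/(173.0344−135.4892)=1.0000; B=V−Δ·S=-130.4757
Node (0,0) S=154.0000: V=(p*·32.7643+(1−p*)·-2.6557)/1.03=27.3245; Δ=(32.7643−-2.6557)/(163.2400−127.8200)=1.0000; B=V−Δ·S=-126.6755
The time-0 hedge costs 27.3245, which is the no-arbitrage price.

(0,0): Delta=1.0000 Bond=-126.6755
(1,0): Delta=1.0000 Bond=-130.4757
(1,1): Delta=1.0000 Bond=-130.4757
V0=27.3245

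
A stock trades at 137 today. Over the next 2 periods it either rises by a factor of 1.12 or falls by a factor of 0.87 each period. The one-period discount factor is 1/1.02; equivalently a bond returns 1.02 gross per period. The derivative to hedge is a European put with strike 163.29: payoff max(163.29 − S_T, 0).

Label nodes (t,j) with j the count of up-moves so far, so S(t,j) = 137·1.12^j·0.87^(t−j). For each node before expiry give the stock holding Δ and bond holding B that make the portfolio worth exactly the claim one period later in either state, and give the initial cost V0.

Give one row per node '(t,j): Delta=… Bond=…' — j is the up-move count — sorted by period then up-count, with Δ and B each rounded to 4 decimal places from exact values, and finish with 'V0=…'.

(0,0): Delta=-0.8529 Bond=139.7644
(1,0): Delta=-1.0000 Bond=160.0882
(1,1): Delta=-0.7768 Bond=130.8740
V0=22.9122

Risk-neutral probability p* = (R−d)/(u−d) = (1.02−0.87)/(1.12−0.87) = 0.6000.
Terminal values V(2,·): V(2,0)=59.5947, V(2,1)=29.7972, V(2,2)=0.0000
  t=1,j=0: stock 119.1900 → up 133.4928 (V=29.7972), down 103.6953 (V=59.5947). Price 40.8982; hedge Δ=-1.0000, bond B=160.0882.
  t=1,j=1: stock 153.4400 → up 171.8528 (V=0.0000), down 133.4928 (V=29.7972). Price 11.6852; hedge Δ=-0.7768, bond B=130.8740.
  t=0,j=0: stock 137.0000 → up 153.4400 (V=11.6852), down 119.1900 (V=40.8982). Price 22.9122; hedge Δ=-0.8529, bond B=139.7644.
Root portfolio cost Δ·137+B reproduces V0=22.9122.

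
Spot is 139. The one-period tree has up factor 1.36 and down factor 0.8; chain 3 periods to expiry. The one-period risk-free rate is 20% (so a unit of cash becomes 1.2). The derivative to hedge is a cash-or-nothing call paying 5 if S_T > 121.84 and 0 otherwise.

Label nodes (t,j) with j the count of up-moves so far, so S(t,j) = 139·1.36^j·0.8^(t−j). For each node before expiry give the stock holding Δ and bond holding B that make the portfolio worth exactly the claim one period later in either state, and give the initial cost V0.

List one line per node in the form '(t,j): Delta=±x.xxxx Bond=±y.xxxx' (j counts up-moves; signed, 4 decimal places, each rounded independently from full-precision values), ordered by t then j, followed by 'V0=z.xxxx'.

(0,0): Delta=0.0182 Bond=-0.2109
(1,0): Delta=0.0478 Bond=-3.5431
(1,1): Delta=0.0112 Bond=1.0629
(2,0): Delta=0.0000 Bond=0.0000
(2,1): Delta=0.0590 Bond=-5.9524
(2,2): Delta=0.0000 Bond=4.1667
V0=2.3199

Risk-neutral probability p* = (R−d)/(u−d) = (1.2−0.8)/(1.36−0.8) = 0.7143.
Terminal payoffs: V(3,0)=0.0000, V(3,1)=0.0000, V(3,2)=5.0000, V(3,3)=5.0000
  t=2,j=0: stock 88.9600 → up 120.9856 (V=0.0000), down 71.1680 (V=0.0000). Price 0.0000; hedge Δ=0.0000, bond B=0.0000.
  t=2,j=1: stock 151.2320 → up 205.6755 (V=5.0000), down 120.9856 (V=0.0000). Price 2.9762; hedge Δ=0.0590, bond B=-5.9524.
  t=2,j=2: stock 257.0944 → up 349.6484 (V=5.0000), down 205.6755 (V=5.0000). Price 4.1667; hedge Δ=0.0000, bond B=4.1667.
  t=1,j=0: stock 111.2000 → up 151.2320 (V=2.9762), down 88.9600 (V=0.0000). Price 1.7715; hedge Δ=0.0478, bond B=-3.5431.
  t=1,j=1: stock 189.0400 → up 257.0944 (V=4.1667), down 151.2320 (V=2.9762). Price 3.1888; hedge Δ=0.0112, bond B=1.0629.
  t=0,j=0: stock 139.0000 → up 189.0400 (V=3.1888), down 111.2000 (V=1.7715). Price 2.3199; hedge Δ=0.0182, bond B=-0.2109.
Check: Δ(0,0)·S0 + B(0,0) = 2.3199 = V0.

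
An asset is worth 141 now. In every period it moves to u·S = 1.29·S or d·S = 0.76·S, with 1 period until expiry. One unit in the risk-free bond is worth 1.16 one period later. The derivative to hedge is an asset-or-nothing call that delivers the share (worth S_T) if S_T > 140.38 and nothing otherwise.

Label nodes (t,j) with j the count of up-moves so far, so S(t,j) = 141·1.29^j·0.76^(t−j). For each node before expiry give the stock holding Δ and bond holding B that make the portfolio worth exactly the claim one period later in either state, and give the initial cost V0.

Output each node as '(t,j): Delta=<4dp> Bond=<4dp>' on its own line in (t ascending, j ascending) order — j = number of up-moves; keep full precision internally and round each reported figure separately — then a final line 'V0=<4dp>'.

(0,0): Delta=2.4340 Bond=-224.8478
V0=118.3409

No-arbitrage ⇒ martingale measure with p* = (R−d)/(u−d) = 0.7547.
Terminal values V(1,·): V(1,0)=0.0000, V(1,1)=181.8900
Node (0,0) S=141.0000: V=(p*·181.8900+(1−p*)·0.0000)/1.16=118.3409; Δ=(181.8900−0.0000)/(181.8900−107.1600)=2.4340; B=V−Δ·S=-224.8478
Root portfolio cost Δ·141+B reproduces V0=118.3409.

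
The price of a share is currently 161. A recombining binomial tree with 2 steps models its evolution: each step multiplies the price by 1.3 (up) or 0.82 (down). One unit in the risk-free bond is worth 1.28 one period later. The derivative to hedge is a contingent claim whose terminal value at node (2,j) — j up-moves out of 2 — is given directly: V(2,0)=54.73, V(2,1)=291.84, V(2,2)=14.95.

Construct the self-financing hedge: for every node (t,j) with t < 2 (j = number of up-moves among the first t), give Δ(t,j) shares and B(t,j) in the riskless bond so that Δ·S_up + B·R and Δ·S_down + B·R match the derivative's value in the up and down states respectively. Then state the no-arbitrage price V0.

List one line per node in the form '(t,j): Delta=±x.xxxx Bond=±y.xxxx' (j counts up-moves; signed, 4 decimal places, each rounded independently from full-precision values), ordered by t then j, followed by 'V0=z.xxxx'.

No-arbitrage ⇒ martingale measure with p* = (R−d)/(u−d) = 0.9583.
Terminal payoffs: V(2,0)=54.7300, V(2,1)=291.8400, V(2,2)=14.9500
Node (1,0) S=132.0200: V=(p*·291.8400+(1−p*)·54.7300)/1.28=220.2816; Δ=(291.8400−54.7300)/(171.6260−108.2564)=3.7417; B=V−Δ·S=-273.6976
Node (1,1) S=209.3000: V=(p*·14.9500+(1−p*)·291.8400)/1.28=20.6930; Δ=(14.9500−291.8400)/(272.0900−171.6260)=-2.7561; B=V−Δ·S=597.5472
Node (0,0) S=161.0000: V=(p*·20.6930+(1−p*)·220.2816)/1.28=22.6635; Δ=(20.6930−220.2816)/(209.3000−132.0200)=-2.5827; B=V−Δ·S=438.4729
Root portfolio cost Δ·161+B reproduces V0=22.6635.

(0,0): Delta=-2.5827 Bond=438.4729
(1,0): Delta=3.7417 Bond=-273.6976
(1,1): Delta=-2.7561 Bond=597.5472
V0=22.6635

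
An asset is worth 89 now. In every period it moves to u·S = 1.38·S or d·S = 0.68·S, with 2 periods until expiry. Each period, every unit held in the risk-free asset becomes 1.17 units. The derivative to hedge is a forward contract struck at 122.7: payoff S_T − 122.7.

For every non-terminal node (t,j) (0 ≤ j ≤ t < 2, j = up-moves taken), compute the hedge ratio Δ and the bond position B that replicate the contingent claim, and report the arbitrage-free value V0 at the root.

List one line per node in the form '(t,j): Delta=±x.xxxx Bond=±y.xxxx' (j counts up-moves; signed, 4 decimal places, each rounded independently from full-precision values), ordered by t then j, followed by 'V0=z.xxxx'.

(0,0): Delta=1.0000 Bond=-89.6340
(1,0): Delta=1.0000 Bond=-104.8718
(1,1): Delta=1.0000 Bond=-104.8718
V0=-0.6340

No-arbitrage ⇒ martingale measure with p* = (R−d)/(u−d) = 0.7000.
Terminal values V(2,·): V(2,0)=-81.5464, V(2,1)=-39.1824, V(2,2)=46.7916
Node (1,0) S=60.5200: V=(p*·-39.1824+(1−p*)·-81.5464)/1.17=-44.3518; Δ=(-39.1824−-81.5464)/(83.5176−41.1536)=1.0000; B=V−Δ·S=-104.8718
Node (1,1) S=122.8200: V=(p*·46.7916+(1−p*)·-39.1824)/1.17=17.9482; Δ=(46.7916−-39.1824)/(169.4916−83.5176)=1.0000; B=V−Δ·S=-104.8718
Node (0,0) S=89.0000: V=(p*·17.9482+(1−p*)·-44.3518)/1.17=-0.6340; Δ=(17.9482−-44.3518)/(122.8200−60.5200)=1.0000; B=V−Δ·S=-89.6340
Root portfolio cost Δ·89+B reproduces V0=-0.6340.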